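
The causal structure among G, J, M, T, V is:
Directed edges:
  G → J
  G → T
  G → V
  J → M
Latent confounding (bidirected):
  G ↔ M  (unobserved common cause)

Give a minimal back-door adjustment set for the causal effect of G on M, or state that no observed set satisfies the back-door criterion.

G→M: no observed back-door set.

desc(G)\{G}={J,M,T,V}; candidates ⊆ {—}.
G↔M: latent back-door arc(s) into G.
size 0: {}; under {} G still reaches {M} ∋ M.
G↔M cannot be blocked by any observed set — no back-door set.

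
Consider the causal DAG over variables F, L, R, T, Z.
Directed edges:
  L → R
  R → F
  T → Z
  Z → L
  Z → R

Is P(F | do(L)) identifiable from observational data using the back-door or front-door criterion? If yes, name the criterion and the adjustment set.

P(F|do(L)): backdoor, adjust for {Z}.

desc(L)\{L}={F,R}; candidates ⊆ {T,Z}.
size 0: {}; under {} L still reaches {F,R,T,Z} ∋ F.
{Z}: L⊥F given {Z} in G with L→· removed — back-door holds.
P(F|do(L)) = Σ_{Z} P(F|L,Z)·P(Z).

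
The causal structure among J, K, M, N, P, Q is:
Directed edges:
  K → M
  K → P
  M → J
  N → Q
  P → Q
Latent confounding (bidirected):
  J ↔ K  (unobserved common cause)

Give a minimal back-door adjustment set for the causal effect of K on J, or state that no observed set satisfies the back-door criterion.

desc(K)\{K}={J,M,P,Q}; candidates ⊆ {N}.
K↔J: latent back-door arc(s) into K.
size 0: {}; under {} K still reaches {J} ∋ J.
size 1: {N}; under {N} K still reaches {J} ∋ J.
K↔J cannot be blocked by any observed set — no back-door set.

K→J: no observed back-door set.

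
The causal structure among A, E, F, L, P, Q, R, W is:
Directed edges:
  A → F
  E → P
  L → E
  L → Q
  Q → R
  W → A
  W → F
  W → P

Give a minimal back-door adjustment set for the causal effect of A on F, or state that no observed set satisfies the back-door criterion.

A→F: minimal back-door set {W}.

desc(A)\{A}={F}; candidates ⊆ {E,L,P,Q,R,W}.
size 0: {}; under {} A still reaches {F,P,W} ∋ F.
{W}: A⊥F given {W} in G with A→· removed — back-door holds.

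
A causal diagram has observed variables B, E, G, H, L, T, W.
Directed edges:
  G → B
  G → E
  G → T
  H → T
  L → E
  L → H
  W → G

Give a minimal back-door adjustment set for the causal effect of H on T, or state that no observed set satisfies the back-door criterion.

H→T: minimal back-door set ∅.

desc(H)\{H}={T}; candidates ⊆ {B,E,G,L,W}.
∅: H⊥T given ∅ in G with H→· removed — back-door holds.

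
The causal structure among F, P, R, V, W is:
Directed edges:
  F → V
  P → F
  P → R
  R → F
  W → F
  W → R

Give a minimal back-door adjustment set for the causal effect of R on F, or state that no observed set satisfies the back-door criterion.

R→F: minimal back-door set {P, W}.

desc(R)\{R}={F,V}; candidates ⊆ {P,W}.
size 0: {}; under {} R still reaches {F,P,V,W} ∋ F.
size 1: {P}, {W}; under {P} R still reaches {F,V,W} ∋ F.
{P,W}: R⊥F given {P,W} in G with R→· removed — back-door holds.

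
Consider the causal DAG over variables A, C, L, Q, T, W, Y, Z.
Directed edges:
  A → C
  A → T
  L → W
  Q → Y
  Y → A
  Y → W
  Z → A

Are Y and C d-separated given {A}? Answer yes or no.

Yes — Y ⊥ C | {A}.

Bayes-Ball from Y | {A} reaches {Q,W,Z}.
C ∉ reach(Y|{A}) ⇒ Y ⊥ C | {A}.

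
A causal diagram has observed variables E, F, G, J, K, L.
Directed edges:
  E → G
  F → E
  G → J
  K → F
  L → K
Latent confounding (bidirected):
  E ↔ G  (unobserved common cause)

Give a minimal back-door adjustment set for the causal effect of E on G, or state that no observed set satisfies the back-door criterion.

desc(E)\{E}={G,J}; candidates ⊆ {F,K,L}.
E↔G: latent back-door arc(s) into E.
size 0: {}; under {} E still reaches {F,G,J,K,L} ∋ G.
size 1: {F}, {K}, {L}; under {F} E still reaches {G,J} ∋ G.
size 2: {F,K}, {F,L}, {K,L}; under {F,K} E still reaches {G,J} ∋ G.
E↔G cannot be blocked by any observed set — no back-door set.

E→G: no observed back-door set.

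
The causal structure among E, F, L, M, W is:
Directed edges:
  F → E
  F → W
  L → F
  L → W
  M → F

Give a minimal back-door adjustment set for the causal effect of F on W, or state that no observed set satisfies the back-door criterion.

F→W: minimal back-door set {L}.

desc(F)\{F}={E,W}; candidates ⊆ {L,M}.
size 0: {}; under {} F still reaches {L,M,W} ∋ W.
{L}: F⊥W given {L} in G with F→· removed — back-door holds.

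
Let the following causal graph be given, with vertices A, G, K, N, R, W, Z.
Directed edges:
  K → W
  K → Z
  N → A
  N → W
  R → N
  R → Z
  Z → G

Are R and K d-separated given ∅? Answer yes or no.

Bayes-Ball from R | ∅ reaches {A,G,N,W,Z}.
K ∉ reach(R|∅) ⇒ R ⊥ K | ∅.

Yes — R ⊥ K | ∅.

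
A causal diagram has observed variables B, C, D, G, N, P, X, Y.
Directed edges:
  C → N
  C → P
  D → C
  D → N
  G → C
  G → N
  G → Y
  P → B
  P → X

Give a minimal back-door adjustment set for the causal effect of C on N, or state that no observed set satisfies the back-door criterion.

C→N: minimal back-door set {D, G}.

desc(C)\{C}={B,N,P,X}; candidates ⊆ {D,G,Y}.
size 0: {}; under {} C still reaches {D,G,N,Y} ∋ N.
size 1: {D}, {G}, {Y}; under {D} C still reaches {G,N,Y} ∋ N.
{D,G}: C⊥N given {D,G} in G with C→· removed — back-door holds.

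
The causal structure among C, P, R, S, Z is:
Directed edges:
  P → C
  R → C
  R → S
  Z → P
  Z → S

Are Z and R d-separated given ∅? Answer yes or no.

Yes — Z ⊥ R | ∅.

Bayes-Ball from Z | ∅ reaches {C,P,S}.
R ∉ reach(Z|∅) ⇒ Z ⊥ R | ∅.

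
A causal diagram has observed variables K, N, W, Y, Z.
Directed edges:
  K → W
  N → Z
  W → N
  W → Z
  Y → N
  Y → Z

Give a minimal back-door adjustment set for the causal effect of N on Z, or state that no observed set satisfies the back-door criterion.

N→Z: minimal back-door set {W, Y}.

desc(N)\{N}={Z}; candidates ⊆ {K,W,Y}.
size 0: {}; under {} N still reaches {K,W,Y,Z} ∋ Z.
size 1: {K}, {W}, {Y}; under {K} N still reaches {W,Y,Z} ∋ Z.
{W,Y}: N⊥Z given {W,Y} in G with N→· removed — back-door holds.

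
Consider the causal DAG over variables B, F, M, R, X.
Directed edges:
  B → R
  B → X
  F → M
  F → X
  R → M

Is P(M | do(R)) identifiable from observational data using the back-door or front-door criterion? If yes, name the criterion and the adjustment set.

P(M|do(R)): backdoor, adjust for ∅.

desc(R)\{R}={M}; candidates ⊆ {B,F,X}.
∅: R⊥M given ∅ in G with R→· removed — back-door holds.
P(M|do(R)) = P(M|R) — no adjustment needed.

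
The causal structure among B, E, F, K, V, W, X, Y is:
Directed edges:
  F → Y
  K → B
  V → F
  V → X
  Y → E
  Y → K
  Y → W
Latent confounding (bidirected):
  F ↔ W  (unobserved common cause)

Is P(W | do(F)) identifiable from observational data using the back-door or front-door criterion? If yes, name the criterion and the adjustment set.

P(W|do(F)): frontdoor, adjust for {Y}.

desc(F)\{F}={B,E,K,W,Y}; candidates ⊆ {V,X}.
F↔W: latent back-door arc(s) into F.
size 0: {}; under {} F still reaches {V,W,X} ∋ W.
size 1: {V}, {X}; under {V} F still reaches {W} ∋ W.
size 2: {V,X}; under {V,X} F still reaches {W} ∋ W.
F↔W cannot be blocked by any observed set — no back-door set.
{Y}: (i) intercepts every directed F→W path; (ii) no back-door F→{Y}; (iii) {F} blocks every back-door {Y}→W. Front-door holds.
P(W|do(F)) = Σ_{Y} P(Y|F) Σ_{F'} P(W|Y,F')P(F').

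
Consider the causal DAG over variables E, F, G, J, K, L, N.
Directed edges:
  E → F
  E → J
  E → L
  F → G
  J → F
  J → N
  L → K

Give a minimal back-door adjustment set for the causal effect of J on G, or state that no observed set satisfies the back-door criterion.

desc(J)\{J}={F,G,N}; candidates ⊆ {E,K,L}.
size 0: {}; under {} J still reaches {E,F,G,K,L} ∋ G.
{E}: J⊥G given {E} in G with J→· removed — back-door holds.

J→G: minimal back-door set {E}.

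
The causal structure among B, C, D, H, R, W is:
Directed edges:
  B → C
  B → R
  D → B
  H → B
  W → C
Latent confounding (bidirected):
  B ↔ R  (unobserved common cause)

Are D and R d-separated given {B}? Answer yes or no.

No — D and R are d-connected given {B}.

Bayes-Ball from D | {B} reaches {H,R}.
R ∈ reach(D|{B}) ⇒ D ⊥̸ R | {B}.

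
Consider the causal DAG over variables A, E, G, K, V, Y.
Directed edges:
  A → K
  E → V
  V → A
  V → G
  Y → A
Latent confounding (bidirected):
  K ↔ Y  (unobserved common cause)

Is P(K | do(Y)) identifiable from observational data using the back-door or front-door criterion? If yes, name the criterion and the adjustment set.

P(K|do(Y)): frontdoor, adjust for {A}.

desc(Y)\{Y}={A,K}; candidates ⊆ {E,G,V}.
Y↔K: latent back-door arc(s) into Y.
size 0: {}; under {} Y still reaches {K} ∋ K.
size 1: {E}, {G}, {V}; under {E} Y still reaches {K} ∋ K.
size 2: {E,G}, {E,V}, {G,V}; under {E,G} Y still reaches {K} ∋ K.
Y↔K cannot be blocked by any observed set — no back-door set.
{A}: (i) intercepts every directed Y→K path; (ii) no back-door Y→{A}; (iii) {Y} blocks every back-door {A}→K. Front-door holds.
P(K|do(Y)) = Σ_{A} P(A|Y) Σ_{Y'} P(K|A,Y')P(Y').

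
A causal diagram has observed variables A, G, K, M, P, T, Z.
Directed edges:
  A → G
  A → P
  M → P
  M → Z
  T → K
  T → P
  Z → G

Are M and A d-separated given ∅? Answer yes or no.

Bayes-Ball from M | ∅ reaches {G,P,Z}.
A ∉ reach(M|∅) ⇒ M ⊥ A | ∅.

Yes — M ⊥ A | ∅.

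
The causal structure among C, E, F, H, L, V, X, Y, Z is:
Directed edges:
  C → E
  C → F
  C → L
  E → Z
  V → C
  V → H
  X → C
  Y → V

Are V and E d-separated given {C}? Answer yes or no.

Bayes-Ball from V | {C} reaches {H,X,Y}.
E ∉ reach(V|{C}) ⇒ V ⊥ E | {C}.

Yes — V ⊥ E | {C}.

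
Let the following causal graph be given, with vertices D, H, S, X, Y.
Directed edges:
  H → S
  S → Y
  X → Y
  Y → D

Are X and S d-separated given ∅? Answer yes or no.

Bayes-Ball from X | ∅ reaches {D,Y}.
S ∉ reach(X|∅) ⇒ X ⊥ S | ∅.

Yes — X ⊥ S | ∅.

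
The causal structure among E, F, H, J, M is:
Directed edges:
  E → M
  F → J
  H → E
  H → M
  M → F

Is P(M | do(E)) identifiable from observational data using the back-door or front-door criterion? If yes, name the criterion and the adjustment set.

desc(E)\{E}={F,J,M}; candidates ⊆ {H}.
size 0: {}; under {} E still reaches {F,H,J,M} ∋ M.
{H}: E⊥M given {H} in G with E→· removed — back-door holds.
P(M|do(E)) = Σ_{H} P(M|E,H)·P(H).

P(M|do(E)): backdoor, adjust for {H}.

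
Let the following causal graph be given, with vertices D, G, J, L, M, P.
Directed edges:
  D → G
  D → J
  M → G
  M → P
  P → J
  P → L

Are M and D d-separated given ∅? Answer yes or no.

Bayes-Ball from M | ∅ reaches {G,J,L,P}.
D ∉ reach(M|∅) ⇒ M ⊥ D | ∅.

Yes — M ⊥ D | ∅.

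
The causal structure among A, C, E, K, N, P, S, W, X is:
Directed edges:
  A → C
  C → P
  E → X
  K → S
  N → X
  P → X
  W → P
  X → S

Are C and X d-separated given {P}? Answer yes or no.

Bayes-Ball from C | {P} reaches {A,W}.
X ∉ reach(C|{P}) ⇒ C ⊥ X | {P}.

Yes — C ⊥ X | {P}.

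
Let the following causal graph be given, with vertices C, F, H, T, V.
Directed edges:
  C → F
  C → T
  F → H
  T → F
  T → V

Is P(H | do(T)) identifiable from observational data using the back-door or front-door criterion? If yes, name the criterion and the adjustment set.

desc(T)\{T}={F,H,V}; candidates ⊆ {C}.
size 0: {}; under {} T still reaches {C,F,H} ∋ H.
{C}: T⊥H given {C} in G with T→· removed — back-door holds.
P(H|do(T)) = Σ_{C} P(H|T,C)·P(C).

P(H|do(T)): backdoor, adjust for {C}.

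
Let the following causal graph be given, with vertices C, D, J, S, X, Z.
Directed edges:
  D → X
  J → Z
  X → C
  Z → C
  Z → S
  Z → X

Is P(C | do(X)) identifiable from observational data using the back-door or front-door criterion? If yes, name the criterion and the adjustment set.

P(C|do(X)): backdoor, adjust for {Z}.

desc(X)\{X}={C}; candidates ⊆ {D,J,S,Z}.
size 0: {}; under {} X still reaches {C,D,J,S,Z} ∋ C.
{Z}: X⊥C given {Z} in G with X→· removed — back-door holds.
P(C|do(X)) = Σ_{Z} P(C|X,Z)·P(Z).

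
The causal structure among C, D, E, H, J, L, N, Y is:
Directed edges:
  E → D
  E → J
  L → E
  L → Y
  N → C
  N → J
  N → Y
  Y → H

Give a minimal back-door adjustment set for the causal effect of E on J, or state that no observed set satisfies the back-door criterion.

E→J: minimal back-door set ∅.

desc(E)\{E}={D,J}; candidates ⊆ {C,H,L,N,Y}.
∅: E⊥J given ∅ in G with E→· removed — back-door holds.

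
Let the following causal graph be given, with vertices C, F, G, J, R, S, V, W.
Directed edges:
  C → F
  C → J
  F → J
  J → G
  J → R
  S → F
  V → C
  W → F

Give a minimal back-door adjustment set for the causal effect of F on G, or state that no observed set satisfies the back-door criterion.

F→G: minimal back-door set {C}.

desc(F)\{F}={G,J,R}; candidates ⊆ {C,S,V,W}.
size 0: {}; under {} F still reaches {C,G,J,R,S,V,W} ∋ G.
{C}: F⊥G given {C} in G with F→· removed — back-door holds.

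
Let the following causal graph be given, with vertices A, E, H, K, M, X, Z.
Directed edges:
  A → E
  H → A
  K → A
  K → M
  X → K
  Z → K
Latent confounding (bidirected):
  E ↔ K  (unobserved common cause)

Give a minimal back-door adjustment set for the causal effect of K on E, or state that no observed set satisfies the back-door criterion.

K→E: no observed back-door set.

desc(K)\{K}={A,E,M}; candidates ⊆ {H,X,Z}.
K↔E: latent back-door arc(s) into K.
size 0: {}; under {} K still reaches {E,X,Z} ∋ E.
size 1: {H}, {X}, {Z}; under {H} K still reaches {E,X,Z} ∋ E.
size 2: {H,X}, {H,Z}, {X,Z}; under {H,X} K still reaches {E,Z} ∋ E.
K↔E cannot be blocked by any observed set — no back-door set.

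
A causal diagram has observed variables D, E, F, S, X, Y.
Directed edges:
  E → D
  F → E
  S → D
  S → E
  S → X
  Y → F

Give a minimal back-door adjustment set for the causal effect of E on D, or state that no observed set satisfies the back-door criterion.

E→D: minimal back-door set {S}.

desc(E)\{E}={D}; candidates ⊆ {F,S,X,Y}.
size 0: {}; under {} E still reaches {D,F,S,X,Y} ∋ D.
{S}: E⊥D given {S} in G with E→· removed — back-door holds.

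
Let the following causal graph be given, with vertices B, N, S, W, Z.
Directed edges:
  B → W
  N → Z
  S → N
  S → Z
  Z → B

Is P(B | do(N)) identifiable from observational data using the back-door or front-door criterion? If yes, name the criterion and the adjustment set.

desc(N)\{N}={B,W,Z}; candidates ⊆ {S}.
size 0: {}; under {} N still reaches {B,S,W,Z} ∋ B.
{S}: N⊥B given {S} in G with N→· removed — back-door holds.
P(B|do(N)) = Σ_{S} P(B|N,S)·P(S).

P(B|do(N)): backdoor, adjust for {S}.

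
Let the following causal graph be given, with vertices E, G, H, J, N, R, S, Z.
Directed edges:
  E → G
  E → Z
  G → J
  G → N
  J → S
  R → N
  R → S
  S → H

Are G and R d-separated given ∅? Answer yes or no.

Yes — G ⊥ R | ∅.

Bayes-Ball from G | ∅ reaches {E,H,J,N,S,Z}.
R ∉ reach(G|∅) ⇒ G ⊥ R | ∅.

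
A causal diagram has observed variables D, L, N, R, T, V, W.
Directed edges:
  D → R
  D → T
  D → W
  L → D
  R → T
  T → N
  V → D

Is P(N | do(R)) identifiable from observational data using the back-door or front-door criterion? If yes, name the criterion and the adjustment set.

desc(R)\{R}={N,T}; candidates ⊆ {D,L,V,W}.
size 0: {}; under {} R still reaches {D,L,N,T,V,W} ∋ N.
{D}: R⊥N given {D} in G with R→· removed — back-door holds.
P(N|do(R)) = Σ_{D} P(N|R,D)·P(D).

P(N|do(R)): backdoor, adjust for {D}.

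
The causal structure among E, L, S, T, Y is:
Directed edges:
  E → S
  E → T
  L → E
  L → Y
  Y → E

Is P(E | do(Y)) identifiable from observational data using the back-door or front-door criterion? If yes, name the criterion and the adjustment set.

desc(Y)\{Y}={E,S,T}; candidates ⊆ {L}.
size 0: {}; under {} Y still reaches {E,L,S,T} ∋ E.
{L}: Y⊥E given {L} in G with Y→· removed — back-door holds.
P(E|do(Y)) = Σ_{L} P(E|Y,L)·P(L).

P(E|do(Y)): backdoor, adjust for {L}.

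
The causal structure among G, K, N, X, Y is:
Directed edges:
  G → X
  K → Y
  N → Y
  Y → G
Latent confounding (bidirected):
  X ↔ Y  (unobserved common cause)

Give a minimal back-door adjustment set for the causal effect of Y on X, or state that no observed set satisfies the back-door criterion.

Y→X: no observed back-door set.

desc(Y)\{Y}={G,X}; candidates ⊆ {K,N}.
Y↔X: latent back-door arc(s) into Y.
size 0: {}; under {} Y still reaches {K,N,X} ∋ X.
size 1: {K}, {N}; under {K} Y still reaches {N,X} ∋ X.
size 2: {K,N}; under {K,N} Y still reaches {X} ∋ X.
Y↔X cannot be blocked by any observed set — no back-door set.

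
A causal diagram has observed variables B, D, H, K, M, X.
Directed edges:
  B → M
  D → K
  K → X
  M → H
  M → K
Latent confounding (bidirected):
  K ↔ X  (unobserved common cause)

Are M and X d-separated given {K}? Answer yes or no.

Bayes-Ball from M | {K} reaches {B,D,H,X}.
X ∈ reach(M|{K}) ⇒ M ⊥̸ X | {K}.

No — M and X are d-connected given {K}.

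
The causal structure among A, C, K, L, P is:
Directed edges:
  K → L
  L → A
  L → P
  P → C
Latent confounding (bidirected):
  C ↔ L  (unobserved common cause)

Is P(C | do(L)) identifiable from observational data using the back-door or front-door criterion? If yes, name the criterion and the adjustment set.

P(C|do(L)): frontdoor, adjust for {P}.

desc(L)\{L}={A,C,P}; candidates ⊆ {K}.
L↔C: latent back-door arc(s) into L.
size 0: {}; under {} L still reaches {C,K} ∋ C.
size 1: {K}; under {K} L still reaches {C} ∋ C.
L↔C cannot be blocked by any observed set — no back-door set.
{P}: (i) intercepts every directed L→C path; (ii) no back-door L→{P}; (iii) {L} blocks every back-door {P}→C. Front-door holds.
P(C|do(L)) = Σ_{P} P(P|L) Σ_{L'} P(C|P,L')P(L').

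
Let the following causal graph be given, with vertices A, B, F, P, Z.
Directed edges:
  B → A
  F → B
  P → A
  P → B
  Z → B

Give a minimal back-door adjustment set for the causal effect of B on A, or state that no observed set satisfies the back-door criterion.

B→A: minimal back-door set {P}.

desc(B)\{B}={A}; candidates ⊆ {F,P,Z}.
size 0: {}; under {} B still reaches {A,F,P,Z} ∋ A.
{P}: B⊥A given {P} in G with B→· removed — back-door holds.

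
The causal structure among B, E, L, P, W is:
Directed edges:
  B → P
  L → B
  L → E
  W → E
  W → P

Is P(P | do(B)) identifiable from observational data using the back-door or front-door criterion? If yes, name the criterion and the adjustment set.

desc(B)\{B}={P}; candidates ⊆ {E,L,W}.
∅: B⊥P given ∅ in G with B→· removed — back-door holds.
P(P|do(B)) = P(P|B) — no adjustment needed.

P(P|do(B)): backdoor, adjust for ∅.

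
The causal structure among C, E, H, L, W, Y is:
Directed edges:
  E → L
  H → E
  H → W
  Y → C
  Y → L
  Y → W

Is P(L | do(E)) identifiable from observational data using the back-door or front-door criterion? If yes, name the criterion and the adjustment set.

desc(E)\{E}={L}; candidates ⊆ {C,H,W,Y}.
∅: E⊥L given ∅ in G with E→· removed — back-door holds.
P(L|do(E)) = P(L|E) — no adjustment needed.

P(L|do(E)): backdoor, adjust for ∅.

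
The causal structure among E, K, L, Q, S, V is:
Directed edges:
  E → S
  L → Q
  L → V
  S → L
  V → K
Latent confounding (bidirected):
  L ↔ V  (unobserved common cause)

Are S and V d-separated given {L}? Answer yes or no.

Bayes-Ball from S | {L} reaches {E,K,V}.
V ∈ reach(S|{L}) ⇒ S ⊥̸ V | {L}.

No — S and V are d-connected given {L}.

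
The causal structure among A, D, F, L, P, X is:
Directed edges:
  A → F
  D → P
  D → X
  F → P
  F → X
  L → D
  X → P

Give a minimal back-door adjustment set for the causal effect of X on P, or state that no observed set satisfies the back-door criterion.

desc(X)\{X}={P}; candidates ⊆ {A,D,F,L}.
size 0: {}; under {} X still reaches {A,D,F,L,P} ∋ P.
size 1: {A}, {D}, {F} …(+1); under {A} X still reaches {D,F,L,P} ∋ P.
{D,F}: X⊥P given {D,F} in G with X→· removed — back-door holds.

X→P: minimal back-door set {D, F}.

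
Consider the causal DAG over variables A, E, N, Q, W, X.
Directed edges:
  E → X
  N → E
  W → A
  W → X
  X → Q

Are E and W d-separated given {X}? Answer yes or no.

No — E and W are d-connected given {X}.

Bayes-Ball from E | {X} reaches {A,N,W}.
W ∈ reach(E|{X}) ⇒ E ⊥̸ W | {X}.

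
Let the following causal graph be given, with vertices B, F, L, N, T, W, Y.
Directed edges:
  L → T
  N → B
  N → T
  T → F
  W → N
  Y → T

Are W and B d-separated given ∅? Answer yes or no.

No — W and B are d-connected given ∅.

Bayes-Ball from W | ∅ reaches {B,F,N,T}.
B ∈ reach(W|∅) ⇒ W ⊥̸ B | ∅.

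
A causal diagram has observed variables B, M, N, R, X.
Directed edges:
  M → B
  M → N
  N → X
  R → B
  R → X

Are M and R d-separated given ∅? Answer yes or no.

Bayes-Ball from M | ∅ reaches {B,N,X}.
R ∉ reach(M|∅) ⇒ M ⊥ R | ∅.

Yes — M ⊥ R | ∅.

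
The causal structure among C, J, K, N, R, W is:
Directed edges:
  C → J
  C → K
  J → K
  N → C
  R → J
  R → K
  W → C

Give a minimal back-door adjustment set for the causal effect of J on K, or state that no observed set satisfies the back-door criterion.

desc(J)\{J}={K}; candidates ⊆ {C,N,R,W}.
size 0: {}; under {} J still reaches {C,K,N,R,W} ∋ K.
size 1: {C}, {N}, {R} …(+1); under {C} J still reaches {K,R} ∋ K.
{C,R}: J⊥K given {C,R} in G with J→· removed — back-door holds.

J→K: minimal back-door set {C, R}.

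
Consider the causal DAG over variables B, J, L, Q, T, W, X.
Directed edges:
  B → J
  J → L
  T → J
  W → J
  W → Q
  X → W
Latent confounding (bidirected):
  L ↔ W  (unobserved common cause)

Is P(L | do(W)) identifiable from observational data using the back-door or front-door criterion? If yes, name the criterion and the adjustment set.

P(L|do(W)): frontdoor, adjust for {J}.

desc(W)\{W}={J,L,Q}; candidates ⊆ {B,T,X}.
W↔L: latent back-door arc(s) into W.
size 0: {}; under {} W still reaches {L,X} ∋ L.
size 1: {B}, {T}, {X}; under {B} W still reaches {L,X} ∋ L.
size 2: {B,T}, {B,X}, {T,X}; under {B,T} W still reaches {L,X} ∋ L.
W↔L cannot be blocked by any observed set — no back-door set.
{J}: (i) intercepts every directed W→L path; (ii) no back-door W→{J}; (iii) {W} blocks every back-door {J}→L. Front-door holds.
P(L|do(W)) = Σ_{J} P(J|W) Σ_{W'} P(L|J,W')P(W').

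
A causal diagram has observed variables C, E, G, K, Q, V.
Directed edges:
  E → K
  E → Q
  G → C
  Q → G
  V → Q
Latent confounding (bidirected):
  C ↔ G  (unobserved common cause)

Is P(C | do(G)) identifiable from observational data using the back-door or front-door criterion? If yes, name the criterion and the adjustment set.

P(C|do(G)): not identifiable (no BD/FD set).

desc(G)\{G}={C}; candidates ⊆ {E,K,Q,V}.
G↔C: latent back-door arc(s) into G.
size 0: {}; under {} G still reaches {C,E,K,Q,V} ∋ C.
size 1: {E}, {K}, {Q} …(+1); under {E} G still reaches {C,Q,V} ∋ C.
size 2: {E,K}, {E,Q}, {E,V} …(+3); under {E,K} G still reaches {C,Q,V} ∋ C.
G↔C cannot be blocked by any observed set — no back-door set.
No mediator lies on a directed G→…→C path.
Neither criterion identifies P(C|do(G)) in this graph.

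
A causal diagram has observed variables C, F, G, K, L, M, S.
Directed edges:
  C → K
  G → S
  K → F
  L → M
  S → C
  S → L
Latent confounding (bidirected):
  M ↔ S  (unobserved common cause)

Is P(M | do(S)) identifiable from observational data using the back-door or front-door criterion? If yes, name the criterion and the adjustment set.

desc(S)\{S}={C,F,K,L,M}; candidates ⊆ {G}.
S↔M: latent back-door arc(s) into S.
size 0: {}; under {} S still reaches {G,M} ∋ M.
size 1: {G}; under {G} S still reaches {M} ∋ M.
S↔M cannot be blocked by any observed set — no back-door set.
{L}: (i) intercepts every directed S→M path; (ii) no back-door S→{L}; (iii) {S} blocks every back-door {L}→M. Front-door holds.
P(M|do(S)) = Σ_{L} P(L|S) Σ_{S'} P(M|L,S')P(S').

P(M|do(S)): frontdoor, adjust for {L}.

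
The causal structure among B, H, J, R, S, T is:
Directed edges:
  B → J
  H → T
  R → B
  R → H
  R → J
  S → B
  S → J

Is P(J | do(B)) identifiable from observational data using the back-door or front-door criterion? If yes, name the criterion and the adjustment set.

desc(B)\{B}={J}; candidates ⊆ {H,R,S,T}.
size 0: {}; under {} B still reaches {H,J,R,S,T} ∋ J.
size 1: {H}, {R}, {S} …(+1); under {H} B still reaches {J,R,S} ∋ J.
{R,S}: B⊥J given {R,S} in G with B→· removed — back-door holds.
P(J|do(B)) = Σ_{R,S} P(J|B,R,S)·P(R,S).

P(J|do(B)): backdoor, adjust for {R, S}.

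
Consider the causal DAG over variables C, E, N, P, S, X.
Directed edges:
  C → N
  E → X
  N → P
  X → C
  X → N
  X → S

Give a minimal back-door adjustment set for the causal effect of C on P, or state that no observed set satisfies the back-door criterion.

desc(C)\{C}={N,P}; candidates ⊆ {E,S,X}.
size 0: {}; under {} C still reaches {E,N,P,S,X} ∋ P.
{X}: C⊥P given {X} in G with C→· removed — back-door holds.

C→P: minimal back-door set {X}.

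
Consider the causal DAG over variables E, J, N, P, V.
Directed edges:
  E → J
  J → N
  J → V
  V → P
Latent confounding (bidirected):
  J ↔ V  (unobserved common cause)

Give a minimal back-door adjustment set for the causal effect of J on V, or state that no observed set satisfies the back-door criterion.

desc(J)\{J}={N,P,V}; candidates ⊆ {E}.
J↔V: latent back-door arc(s) into J.
size 0: {}; under {} J still reaches {E,P,V} ∋ V.
size 1: {E}; under {E} J still reaches {P,V} ∋ V.
J↔V cannot be blocked by any observed set — no back-door set.

J→V: no observed back-door set.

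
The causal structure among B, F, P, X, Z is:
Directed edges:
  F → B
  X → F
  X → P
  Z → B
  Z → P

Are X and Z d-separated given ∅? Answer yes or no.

Bayes-Ball from X | ∅ reaches {B,F,P}.
Z ∉ reach(X|∅) ⇒ X ⊥ Z | ∅.

Yes — X ⊥ Z | ∅.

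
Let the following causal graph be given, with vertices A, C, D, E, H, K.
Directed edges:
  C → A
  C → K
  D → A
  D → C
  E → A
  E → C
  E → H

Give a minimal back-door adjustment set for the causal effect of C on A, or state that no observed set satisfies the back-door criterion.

C→A: minimal back-door set {D, E}.

desc(C)\{C}={A,K}; candidates ⊆ {D,E,H}.
size 0: {}; under {} C still reaches {A,D,E,H} ∋ A.
size 1: {D}, {E}, {H}; under {D} C still reaches {A,E,H} ∋ A.
{D,E}: C⊥A given {D,E} in G with C→· removed — back-door holds.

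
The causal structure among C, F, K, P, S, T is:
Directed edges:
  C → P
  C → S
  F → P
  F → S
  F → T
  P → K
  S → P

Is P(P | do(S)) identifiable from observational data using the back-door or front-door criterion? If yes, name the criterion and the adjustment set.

P(P|do(S)): backdoor, adjust for {C, F}.

desc(S)\{S}={K,P}; candidates ⊆ {C,F,T}.
size 0: {}; under {} S still reaches {C,F,K,P,T} ∋ P.
size 1: {C}, {F}, {T}; under {C} S still reaches {F,K,P,T} ∋ P.
{C,F}: S⊥P given {C,F} in G with S→· removed — back-door holds.
P(P|do(S)) = Σ_{C,F} P(P|S,C,F)·P(C,F).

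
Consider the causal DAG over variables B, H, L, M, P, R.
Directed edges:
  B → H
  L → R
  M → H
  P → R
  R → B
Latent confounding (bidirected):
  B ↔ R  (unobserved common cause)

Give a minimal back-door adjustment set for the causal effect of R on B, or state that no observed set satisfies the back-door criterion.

R→B: no observed back-door set.

desc(R)\{R}={B,H}; candidates ⊆ {L,M,P}.
R↔B: latent back-door arc(s) into R.
size 0: {}; under {} R still reaches {B,H,L,P} ∋ B.
size 1: {L}, {M}, {P}; under {L} R still reaches {B,H,P} ∋ B.
size 2: {L,M}, {L,P}, {M,P}; under {L,M} R still reaches {B,H,P} ∋ B.
R↔B cannot be blocked by any observed set — no back-door set.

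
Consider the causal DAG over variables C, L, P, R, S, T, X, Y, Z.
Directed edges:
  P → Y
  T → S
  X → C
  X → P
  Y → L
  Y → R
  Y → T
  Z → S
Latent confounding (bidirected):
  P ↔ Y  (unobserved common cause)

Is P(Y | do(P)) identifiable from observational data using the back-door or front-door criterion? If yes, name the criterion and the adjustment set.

P(Y|do(P)): not identifiable (no BD/FD set).

desc(P)\{P}={L,R,S,T,Y}; candidates ⊆ {C,X,Z}.
P↔Y: latent back-door arc(s) into P.
size 0: {}; under {} P still reaches {C,L,R,S,T,X,Y} ∋ Y.
size 1: {C}, {X}, {Z}; under {C} P still reaches {L,R,S,T,X,Y} ∋ Y.
size 2: {C,X}, {C,Z}, {X,Z}; under {C,X} P still reaches {L,R,S,T,Y} ∋ Y.
P↔Y cannot be blocked by any observed set — no back-door set.
No mediator lies on a directed P→…→Y path.
Neither criterion identifies P(Y|do(P)) in this graph.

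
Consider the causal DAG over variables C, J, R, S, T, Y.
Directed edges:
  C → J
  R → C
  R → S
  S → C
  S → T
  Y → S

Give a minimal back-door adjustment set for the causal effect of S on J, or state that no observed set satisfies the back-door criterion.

desc(S)\{S}={C,J,T}; candidates ⊆ {R,Y}.
size 0: {}; under {} S still reaches {C,J,R,Y} ∋ J.
{R}: S⊥J given {R} in G with S→· removed — back-door holds.

S→J: minimal back-door set {R}.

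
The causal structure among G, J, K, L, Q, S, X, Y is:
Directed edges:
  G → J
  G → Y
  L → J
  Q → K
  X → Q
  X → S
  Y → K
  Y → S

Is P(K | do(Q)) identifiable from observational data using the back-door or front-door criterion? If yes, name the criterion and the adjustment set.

desc(Q)\{Q}={K}; candidates ⊆ {G,J,L,S,X,Y}.
∅: Q⊥K given ∅ in G with Q→· removed — back-door holds.
P(K|do(Q)) = P(K|Q) — no adjustment needed.

P(K|do(Q)): backdoor, adjust for ∅.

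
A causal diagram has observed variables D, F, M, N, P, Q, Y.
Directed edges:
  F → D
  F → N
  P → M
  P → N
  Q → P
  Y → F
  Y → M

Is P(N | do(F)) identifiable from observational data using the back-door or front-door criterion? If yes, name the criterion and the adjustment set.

desc(F)\{F}={D,N}; candidates ⊆ {M,P,Q,Y}.
∅: F⊥N given ∅ in G with F→· removed — back-door holds.
P(N|do(F)) = P(N|F) — no adjustment needed.

P(N|do(F)): backdoor, adjust for ∅.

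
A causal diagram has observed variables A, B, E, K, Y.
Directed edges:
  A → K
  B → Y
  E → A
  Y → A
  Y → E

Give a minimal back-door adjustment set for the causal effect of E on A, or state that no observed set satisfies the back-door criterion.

desc(E)\{E}={A,K}; candidates ⊆ {B,Y}.
size 0: {}; under {} E still reaches {A,B,K,Y} ∋ A.
{Y}: E⊥A given {Y} in G with E→· removed — back-door holds.

E→A: minimal back-door set {Y}.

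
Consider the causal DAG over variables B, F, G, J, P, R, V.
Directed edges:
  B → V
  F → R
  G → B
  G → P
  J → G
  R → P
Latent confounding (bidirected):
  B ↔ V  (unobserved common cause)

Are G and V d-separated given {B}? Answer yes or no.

Bayes-Ball from G | {B} reaches {J,P,V}.
V ∈ reach(G|{B}) ⇒ G ⊥̸ V | {B}.

No — G and V are d-connected given {B}.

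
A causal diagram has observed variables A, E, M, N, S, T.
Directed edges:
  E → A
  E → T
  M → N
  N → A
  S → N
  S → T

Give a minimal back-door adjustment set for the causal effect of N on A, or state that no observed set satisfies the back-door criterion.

N→A: minimal back-door set ∅.

desc(N)\{N}={A}; candidates ⊆ {E,M,S,T}.
∅: N⊥A given ∅ in G with N→· removed — back-door holds.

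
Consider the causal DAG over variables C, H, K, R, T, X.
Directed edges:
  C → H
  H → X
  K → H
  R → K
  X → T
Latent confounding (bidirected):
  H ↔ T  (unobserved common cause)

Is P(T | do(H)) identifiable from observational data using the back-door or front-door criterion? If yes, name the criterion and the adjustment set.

P(T|do(H)): frontdoor, adjust for {X}.

desc(H)\{H}={T,X}; candidates ⊆ {C,K,R}.
H↔T: latent back-door arc(s) into H.
size 0: {}; under {} H still reaches {C,K,R,T} ∋ T.
size 1: {C}, {K}, {R}; under {C} H still reaches {K,R,T} ∋ T.
size 2: {C,K}, {C,R}, {K,R}; under {C,K} H still reaches {T} ∋ T.
H↔T cannot be blocked by any observed set — no back-door set.
{X}: (i) intercepts every directed H→T path; (ii) no back-door H→{X}; (iii) {H} blocks every back-door {X}→T. Front-door holds.
P(T|do(H)) = Σ_{X} P(X|H) Σ_{H'} P(T|X,H')P(H').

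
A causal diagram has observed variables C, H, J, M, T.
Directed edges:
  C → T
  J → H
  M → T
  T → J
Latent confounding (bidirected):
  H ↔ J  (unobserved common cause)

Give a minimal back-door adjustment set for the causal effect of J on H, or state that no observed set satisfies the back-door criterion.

desc(J)\{J}={H}; candidates ⊆ {C,M,T}.
J↔H: latent back-door arc(s) into J.
size 0: {}; under {} J still reaches {C,H,M,T} ∋ H.
size 1: {C}, {M}, {T}; under {C} J still reaches {H,M,T} ∋ H.
size 2: {C,M}, {C,T}, {M,T}; under {C,M} J still reaches {H,T} ∋ H.
J↔H cannot be blocked by any observed set — no back-door set.

J→H: no observed back-door set.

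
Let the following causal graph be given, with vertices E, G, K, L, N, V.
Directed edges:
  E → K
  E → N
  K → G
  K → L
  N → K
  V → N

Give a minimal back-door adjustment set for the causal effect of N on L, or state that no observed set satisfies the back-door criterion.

desc(N)\{N}={G,K,L}; candidates ⊆ {E,V}.
size 0: {}; under {} N still reaches {E,G,K,L,V} ∋ L.
{E}: N⊥L given {E} in G with N→· removed — back-door holds.

N→L: minimal back-door set {E}.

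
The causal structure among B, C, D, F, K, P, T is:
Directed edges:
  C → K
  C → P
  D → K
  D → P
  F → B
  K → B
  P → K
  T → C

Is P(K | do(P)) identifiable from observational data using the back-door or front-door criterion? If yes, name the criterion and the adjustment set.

P(K|do(P)): backdoor, adjust for {C, D}.

desc(P)\{P}={B,K}; candidates ⊆ {C,D,F,T}.
size 0: {}; under {} P still reaches {B,C,D,K,T} ∋ K.
size 1: {C}, {D}, {F} …(+1); under {C} P still reaches {B,D,K} ∋ K.
{C,D}: P⊥K given {C,D} in G with P→· removed — back-door holds.
P(K|do(P)) = Σ_{C,D} P(K|P,C,D)·P(C,D).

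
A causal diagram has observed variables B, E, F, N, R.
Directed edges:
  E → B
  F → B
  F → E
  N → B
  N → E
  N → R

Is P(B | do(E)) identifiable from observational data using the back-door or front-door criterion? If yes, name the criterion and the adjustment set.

desc(E)\{E}={B}; candidates ⊆ {F,N,R}.
size 0: {}; under {} E still reaches {B,F,N,R} ∋ B.
size 1: {F}, {N}, {R}; under {F} E still reaches {B,N,R} ∋ B.
{F,N}: E⊥B given {F,N} in G with E→· removed — back-door holds.
P(B|do(E)) = Σ_{F,N} P(B|E,F,N)·P(F,N).

P(B|do(E)): backdoor, adjust for {F, N}.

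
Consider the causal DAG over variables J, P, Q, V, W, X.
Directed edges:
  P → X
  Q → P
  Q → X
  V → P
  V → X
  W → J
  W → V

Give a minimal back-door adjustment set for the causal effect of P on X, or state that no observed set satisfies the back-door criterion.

desc(P)\{P}={X}; candidates ⊆ {J,Q,V,W}.
size 0: {}; under {} P still reaches {J,Q,V,W,X} ∋ X.
size 1: {J}, {Q}, {V} …(+1); under {J} P still reaches {Q,V,W,X} ∋ X.
{Q,V}: P⊥X given {Q,V} in G with P→· removed — back-door holds.

P→X: minimal back-door set {Q, V}.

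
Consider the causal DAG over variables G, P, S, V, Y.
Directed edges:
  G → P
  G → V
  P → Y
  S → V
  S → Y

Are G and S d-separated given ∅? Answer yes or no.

Bayes-Ball from G | ∅ reaches {P,V,Y}.
S ∉ reach(G|∅) ⇒ G ⊥ S | ∅.

Yes — G ⊥ S | ∅.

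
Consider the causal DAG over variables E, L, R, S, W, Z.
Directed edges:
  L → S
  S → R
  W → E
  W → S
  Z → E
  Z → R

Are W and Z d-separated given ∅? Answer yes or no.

Bayes-Ball from W | ∅ reaches {E,R,S}.
Z ∉ reach(W|∅) ⇒ W ⊥ Z | ∅.

Yes — W ⊥ Z | ∅.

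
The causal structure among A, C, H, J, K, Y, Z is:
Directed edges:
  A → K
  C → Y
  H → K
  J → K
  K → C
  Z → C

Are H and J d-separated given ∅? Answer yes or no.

Bayes-Ball from H | ∅ reaches {C,K,Y}.
J ∉ reach(H|∅) ⇒ H ⊥ J | ∅.

Yes — H ⊥ J | ∅.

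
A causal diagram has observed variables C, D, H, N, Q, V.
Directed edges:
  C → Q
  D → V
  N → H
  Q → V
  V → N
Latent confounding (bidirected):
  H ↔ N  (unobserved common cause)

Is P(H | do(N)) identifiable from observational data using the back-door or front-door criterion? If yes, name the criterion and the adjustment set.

desc(N)\{N}={H}; candidates ⊆ {C,D,Q,V}.
N↔H: latent back-door arc(s) into N.
size 0: {}; under {} N still reaches {C,D,H,Q,V} ∋ H.
size 1: {C}, {D}, {Q} …(+1); under {C} N still reaches {D,H,Q,V} ∋ H.
size 2: {C,D}, {C,Q}, {C,V} …(+3); under {C,D} N still reaches {H,Q,V} ∋ H.
N↔H cannot be blocked by any observed set — no back-door set.
No mediator lies on a directed N→…→H path.
Neither criterion identifies P(H|do(N)) in this graph.

P(H|do(N)): not identifiable (no BD/FD set).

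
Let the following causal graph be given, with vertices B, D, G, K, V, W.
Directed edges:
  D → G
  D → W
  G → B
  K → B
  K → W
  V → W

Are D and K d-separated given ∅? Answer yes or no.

Yes — D ⊥ K | ∅.

Bayes-Ball from D | ∅ reaches {B,G,W}.
K ∉ reach(D|∅) ⇒ D ⊥ K | ∅.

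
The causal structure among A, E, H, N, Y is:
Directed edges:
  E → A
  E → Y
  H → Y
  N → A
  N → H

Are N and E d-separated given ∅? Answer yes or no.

Bayes-Ball from N | ∅ reaches {A,H,Y}.
E ∉ reach(N|∅) ⇒ N ⊥ E | ∅.

Yes — N ⊥ E | ∅.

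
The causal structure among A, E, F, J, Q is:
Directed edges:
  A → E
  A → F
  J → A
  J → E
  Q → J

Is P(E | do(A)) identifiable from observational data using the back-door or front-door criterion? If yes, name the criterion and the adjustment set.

desc(A)\{A}={E,F}; candidates ⊆ {J,Q}.
size 0: {}; under {} A still reaches {E,J,Q} ∋ E.
{J}: A⊥E given {J} in G with A→· removed — back-door holds.
P(E|do(A)) = Σ_{J} P(E|A,J)·P(J).

P(E|do(A)): backdoor, adjust for {J}.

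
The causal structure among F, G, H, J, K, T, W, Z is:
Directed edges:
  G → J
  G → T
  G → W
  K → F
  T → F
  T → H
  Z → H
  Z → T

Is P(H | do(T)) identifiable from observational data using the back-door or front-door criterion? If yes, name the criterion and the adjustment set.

desc(T)\{T}={F,H}; candidates ⊆ {G,J,K,W,Z}.
size 0: {}; under {} T still reaches {G,H,J,W,Z} ∋ H.
{Z}: T⊥H given {Z} in G with T→· removed — back-door holds.
P(H|do(T)) = Σ_{Z} P(H|T,Z)·P(Z).

P(H|do(T)): backdoor, adjust for {Z}.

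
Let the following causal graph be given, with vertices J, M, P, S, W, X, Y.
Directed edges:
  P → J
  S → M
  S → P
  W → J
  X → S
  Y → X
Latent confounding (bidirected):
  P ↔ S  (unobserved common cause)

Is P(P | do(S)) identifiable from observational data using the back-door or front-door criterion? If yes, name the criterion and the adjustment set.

desc(S)\{S}={J,M,P}; candidates ⊆ {W,X,Y}.
S↔P: latent back-door arc(s) into S.
size 0: {}; under {} S still reaches {J,P,X,Y} ∋ P.
size 1: {W}, {X}, {Y}; under {W} S still reaches {J,P,X,Y} ∋ P.
size 2: {W,X}, {W,Y}, {X,Y}; under {W,X} S still reaches {J,P} ∋ P.
S↔P cannot be blocked by any observed set — no back-door set.
No mediator lies on a directed S→…→P path.
Neither criterion identifies P(P|do(S)) in this graph.

P(P|do(S)): not identifiable (no BD/FD set).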